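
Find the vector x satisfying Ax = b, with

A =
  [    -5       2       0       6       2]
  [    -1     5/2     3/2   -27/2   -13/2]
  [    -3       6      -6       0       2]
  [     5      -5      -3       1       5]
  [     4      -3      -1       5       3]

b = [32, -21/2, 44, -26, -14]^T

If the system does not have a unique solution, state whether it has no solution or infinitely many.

no solution

Row-reduce:
R1 ← R1 / (-5).
R2 ← R2 + 1·R1.
R3 ← R3 + 3·R1.
R4 ← R4 − 5·R1.
R5 ← R5 − 4·R1.
R2 ← R2 / (21/10).
R1 ← R1 + 2/5·R2.
R3 ← R3 − 24/5·R2.
R4 ← R4 + 3·R2.
R5 ← R5 + 7/5·R2.
R3 ← R3 / (-66/7).
R1 ← R1 − 2/7·R3.
R2 ← R2 − 5/7·R3.
R4 ← R4 + 6/7·R3.
R4 ← R4 / (-184/11).
R1 ← R1 + 34/11·R4.
R2 ← R2 + 52/11·R4.
R3 ← R3 + 35/11·R4.
Row 5 reduces to 0 = 1/3, a contradiction. The system is inconsistent.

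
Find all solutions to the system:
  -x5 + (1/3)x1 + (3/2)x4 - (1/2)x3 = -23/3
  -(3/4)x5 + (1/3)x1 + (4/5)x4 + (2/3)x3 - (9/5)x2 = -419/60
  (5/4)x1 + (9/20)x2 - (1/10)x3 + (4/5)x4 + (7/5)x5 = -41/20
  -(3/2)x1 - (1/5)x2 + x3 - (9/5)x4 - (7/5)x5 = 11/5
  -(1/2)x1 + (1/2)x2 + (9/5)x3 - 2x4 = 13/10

no solution

Row-reduce:
R1 ← R1 / (1/3).
R2 ← R2 − 1/3·R1.
R3 ← R3 − 5/4·R1.
R4 ← R4 + 3/2·R1.
R5 ← R5 + 1/2·R1.
R2 ← R2 / (-9/5).
R3 ← R3 − 9/20·R2.
R4 ← R4 + 1/5·R2.
R5 ← R5 − 1/2·R2.
R3 ← R3 / (31/15).
R1 ← R1 + 3/2·R3.
R2 ← R2 + 35/54·R3.
R4 ← R4 + 149/108·R3.
R5 ← R5 − 371/270·R3.
R4 ← R4 / (943/558).
R1 ← R1 − 27/31·R4.
R2 ← R2 + 329/279·R4.
R3 ← R3 + 75/31·R4.
R5 ← R5 − 943/279·R4.
Row 5 reduces to 0 = 1, a contradiction. The system is inconsistent.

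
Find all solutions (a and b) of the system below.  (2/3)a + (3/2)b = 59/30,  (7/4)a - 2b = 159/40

a = 5/2, b = 1/5

Row-reduce the augmented matrix:
R1 ← R1 / (2/3).
R2 ← R2 − 7/4·R1.
R2 ← R2 / (-95/16).
R1 ← R1 − 9/4·R2.
Reading off the reduced rows gives a = 5/2, b = 1/5.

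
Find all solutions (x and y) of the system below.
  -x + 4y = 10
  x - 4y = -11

Row-reduce:
R1 ← R1 / (-1).
R2 ← R2 − 1·R1.
Row 2 reduces to 0 = -1, a contradiction. The system is inconsistent.

no solution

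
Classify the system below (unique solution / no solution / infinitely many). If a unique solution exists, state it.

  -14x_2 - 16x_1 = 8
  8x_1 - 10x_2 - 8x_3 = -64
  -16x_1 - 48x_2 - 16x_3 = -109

no solution

Row-reduce:
R1 ← R1 / (-16).
R2 ← R2 − 8·R1.
R3 ← R3 + 16·R1.
R2 ← R2 / (-17).
R1 ← R1 − 7/8·R2.
R3 ← R3 + 34·R2.
Row 3 reduces to 0 = 3, a contradiction. The system is inconsistent.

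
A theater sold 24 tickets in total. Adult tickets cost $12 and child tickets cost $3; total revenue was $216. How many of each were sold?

adult tickets: 16, child tickets: 8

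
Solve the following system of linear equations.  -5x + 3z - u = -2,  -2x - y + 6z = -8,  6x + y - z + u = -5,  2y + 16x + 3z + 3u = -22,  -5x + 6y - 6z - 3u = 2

no solution

Row-reduce:
R1 ← R1 / (-5).
R2 ← R2 + 2·R1.
R3 ← R3 − 6·R1.
R4 ← R4 − 16·R1.
R5 ← R5 + 5·R1.
R2 ← R2 / (-1).
R3 ← R3 − 1·R2.
R4 ← R4 − 2·R2.
R5 ← R5 − 6·R2.
R3 ← R3 / (37/5).
R1 ← R1 + 3/5·R3.
R2 ← R2 + 24/5·R3.
R4 ← R4 − 111/5·R3.
R5 ← R5 − 99/5·R3.
Swap R4 and R5.
R4 ← R4 / (-5/37).
R1 ← R1 − 8/37·R4.
R2 ← R2 + 10/37·R4.
R3 ← R3 − 1/37·R4.
Row 5 reduces to 0 = 1, a contradiction. The system is inconsistent.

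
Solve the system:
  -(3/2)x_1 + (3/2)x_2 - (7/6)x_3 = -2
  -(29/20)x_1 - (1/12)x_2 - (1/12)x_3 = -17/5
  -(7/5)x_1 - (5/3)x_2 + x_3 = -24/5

infinitely many solutions

Row-reduce:
R1 ← R1 / (-3/2).
R2 ← R2 + 29/20·R1.
R3 ← R3 + 7/5·R1.
R2 ← R2 / (-23/15).
R1 ← R1 + 1·R2.
R3 ← R3 + 46/15·R2.
Rank is 2 with 3 unknowns, leaving x_3 free.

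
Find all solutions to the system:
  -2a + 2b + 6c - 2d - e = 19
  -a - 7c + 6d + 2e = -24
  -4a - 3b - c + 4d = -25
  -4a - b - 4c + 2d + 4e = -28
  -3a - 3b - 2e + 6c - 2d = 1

Row-reduce:
R1 ← R1 / (-2).
R2 ← R2 + 1·R1.
R3 ← R3 + 4·R1.
R4 ← R4 + 4·R1.
R5 ← R5 + 3·R1.
R2 ← R2 / (-1).
R1 ← R1 + 1·R2.
R3 ← R3 + 7·R2.
R4 ← R4 + 5·R2.
R5 ← R5 + 6·R2.
R3 ← R3 / (57).
R1 ← R1 − 7·R3.
R2 ← R2 − 10·R3.
R4 ← R4 − 34·R3.
R5 ← R5 − 57·R3.
R4 ← R4 / (-259/57).
R1 ← R1 + 55/57·R4.
R2 ← R2 − 11/57·R4.
R3 ← R3 + 41/57·R4.
Row 5 reduces to 0 = 2, a contradiction. The system is inconsistent.

no solution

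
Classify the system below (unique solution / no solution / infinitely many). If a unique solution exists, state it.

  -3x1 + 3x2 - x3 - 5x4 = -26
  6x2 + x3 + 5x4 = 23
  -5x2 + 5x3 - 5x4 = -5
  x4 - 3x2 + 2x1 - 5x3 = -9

x1 = 1, x2 = 0, x3 = 3, x4 = 4

Row-reduce the augmented matrix:
R1 ← R1 / (-3).
R4 ← R4 − 2·R1.
R2 ← R2 / (6).
R1 ← R1 + 1·R2.
R3 ← R3 + 5·R2.
R4 ← R4 + 1·R2.
R3 ← R3 / (35/6).
R1 ← R1 − 1/2·R3.
R2 ← R2 − 1/6·R3.
R4 ← R4 + 11/2·R3.
R4 ← R4 / (-16/7).
R1 ← R1 − 18/7·R4.
R2 ← R2 − 6/7·R4.
R3 ← R3 + 1/7·R4.
Reading off the reduced rows gives x1 = 1, x2 = 0, x3 = 3, x4 = 4.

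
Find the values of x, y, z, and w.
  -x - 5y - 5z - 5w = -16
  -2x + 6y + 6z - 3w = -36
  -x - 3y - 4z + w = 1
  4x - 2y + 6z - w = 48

x = 6, y = -5, z = 3, w = 4

Row-reduce the augmented matrix:
R1 ← R1 / (-1).
R2 ← R2 + 2·R1.
R3 ← R3 + 1·R1.
R4 ← R4 − 4·R1.
R2 ← R2 / (16).
R1 ← R1 − 5·R2.
R3 ← R3 − 2·R2.
R4 ← R4 + 22·R2.
R3 ← R3 / (-1).
R2 ← R2 − 1·R3.
R4 ← R4 − 8·R3.
R4 ← R4 / (237/8).
R1 ← R1 − 45/16·R4.
R2 ← R2 − 89/16·R4.
R3 ← R3 + 41/8·R4.
Reading off the reduced rows gives x = 6, y = -5, z = 3, w = 4.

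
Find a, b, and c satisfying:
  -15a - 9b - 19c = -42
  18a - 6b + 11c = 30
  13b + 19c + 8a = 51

Row-reduce the augmented matrix:
R1 ← R1 / (-15).
R2 ← R2 − 18·R1.
R3 ← R3 − 8·R1.
R2 ← R2 / (-84/5).
R1 ← R1 − 3/5·R2.
R3 ← R3 − 41/5·R2.
R3 ← R3 / (87/28).
R1 ← R1 − 71/84·R3.
R2 ← R2 − 59/84·R3.
Reading off the reduced rows gives a = -3, b = -3, c = 6.

a = -3, b = -3, c = 6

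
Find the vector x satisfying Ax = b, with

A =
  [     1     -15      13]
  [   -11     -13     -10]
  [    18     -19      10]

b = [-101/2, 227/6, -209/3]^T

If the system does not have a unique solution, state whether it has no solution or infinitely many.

Row-reduce the augmented matrix:
R2 ← R2 + 11·R1.
R3 ← R3 − 18·R1.
R2 ← R2 / (-178).
R1 ← R1 + 15·R2.
R3 ← R3 − 251·R2.
R3 ← R3 / (-6489/178).
R1 ← R1 − 319/178·R3.
R2 ← R2 + 133/178·R3.
Reading off the reduced rows gives x_1 = -3/2, x_2 = 2/3, x_3 = -3.

x_1 = -3/2, x_2 = 2/3, x_3 = -3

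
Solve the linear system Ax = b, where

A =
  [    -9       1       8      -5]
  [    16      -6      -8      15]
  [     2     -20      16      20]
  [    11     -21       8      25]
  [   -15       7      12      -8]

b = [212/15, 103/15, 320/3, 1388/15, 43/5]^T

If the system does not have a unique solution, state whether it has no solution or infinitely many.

Row-reduce the augmented matrix:
R1 ← R1 / (-9).
R2 ← R2 − 16·R1.
R3 ← R3 − 2·R1.
R4 ← R4 − 11·R1.
R5 ← R5 + 15·R1.
R2 ← R2 / (-38/9).
R1 ← R1 + 1/9·R2.
R3 ← R3 + 178/9·R2.
R4 ← R4 + 178/9·R2.
R5 ← R5 − 16/3·R2.
R3 ← R3 / (-216/19).
R1 ← R1 + 20/19·R3.
R2 ← R2 + 28/19·R3.
R4 ← R4 + 216/19·R3.
R5 ← R5 − 124/19·R3.
Swap R4 and R5.
R4 ← R4 / (133/54).
R1 ← R1 − 35/27·R4.
R2 ← R2 + 5/27·R4.
R3 ← R3 − 185/216·R4.
R5 reduces to 0 = 0, so the extra equation is consistent.
Reading off the reduced rows gives x_1 = 0, x_2 = -11/5, x_3 = 8/3, x_4 = 1.

x_1 = 0, x_2 = -11/5, x_3 = 8/3, x_4 = 1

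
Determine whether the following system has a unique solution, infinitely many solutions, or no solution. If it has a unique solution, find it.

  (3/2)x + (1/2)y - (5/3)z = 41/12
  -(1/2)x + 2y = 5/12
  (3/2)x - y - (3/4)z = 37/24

x = 1/2, y = 1/3, z = -3/2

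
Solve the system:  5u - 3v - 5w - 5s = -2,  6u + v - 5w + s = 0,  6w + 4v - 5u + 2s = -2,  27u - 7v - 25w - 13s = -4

Row-reduce:
R1 ← R1 / (5).
R2 ← R2 − 6·R1.
R3 ← R3 + 5·R1.
R4 ← R4 − 27·R1.
R2 ← R2 / (23/5).
R1 ← R1 + 3/5·R2.
R3 ← R3 − 1·R2.
R4 ← R4 − 46/5·R2.
R3 ← R3 / (18/23).
R1 ← R1 + 20/23·R3.
R2 ← R2 − 5/23·R3.
Row 4 reduces to 0 = 2, a contradiction. The system is inconsistent.

no solution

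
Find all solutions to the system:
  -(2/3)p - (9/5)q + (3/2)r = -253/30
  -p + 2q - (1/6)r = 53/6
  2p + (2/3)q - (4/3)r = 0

p = -4, q = 2, r = -5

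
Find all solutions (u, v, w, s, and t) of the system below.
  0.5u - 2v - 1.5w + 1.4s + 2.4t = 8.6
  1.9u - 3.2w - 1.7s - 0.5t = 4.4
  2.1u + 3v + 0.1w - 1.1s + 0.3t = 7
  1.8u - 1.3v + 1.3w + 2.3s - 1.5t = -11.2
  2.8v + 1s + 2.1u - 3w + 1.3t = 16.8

Row-reduce the augmented matrix:
R1 ← R1 / (1/2).
R2 ← R2 − 19/10·R1.
R3 ← R3 − 21/10·R1.
R4 ← R4 − 9/5·R1.
R5 ← R5 − 21/10·R1.
R2 ← R2 / (38/5).
R1 ← R1 + 4·R2.
R3 ← R3 − 57/5·R2.
R4 ← R4 − 59/10·R2.
R5 ← R5 − 56/5·R2.
R3 ← R3 / (53/20).
R1 ← R1 + 32/19·R3.
R2 ← R2 − 25/76·R3.
R4 ← R4 − 3617/760·R3.
R5 ← R5 + 73/190·R3.
R4 ← R4 / (-369147/100700).
R1 ← R1 − 1371/1007·R4.
R2 ← R2 + 13739/10070·R4.
R3 ← R3 − 71/53·R4.
R5 ← R5 − 301091/50350·R4.
R5 ← R5 / (-43966979/3691470).
R1 ← R1 + 172480/123049·R5.
R2 ← R2 − 834100/369147·R5.
R3 ← R3 + 839242/369147·R5.
R4 ← R4 − 1110007/369147·R5.
Reading off the reduced rows gives u = 0, v = 2, w = -2, s = 0, t = 4.

u = 0, v = 2, w = -2, s = 0, t = 4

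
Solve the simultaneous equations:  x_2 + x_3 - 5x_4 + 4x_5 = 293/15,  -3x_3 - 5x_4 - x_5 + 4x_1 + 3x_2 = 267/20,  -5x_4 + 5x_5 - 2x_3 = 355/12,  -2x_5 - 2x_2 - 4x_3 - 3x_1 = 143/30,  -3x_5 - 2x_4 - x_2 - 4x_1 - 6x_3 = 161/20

Row-reduce the augmented matrix:
Swap R1 and R2.
R1 ← R1 / (4).
R4 ← R4 + 3·R1.
R5 ← R5 + 4·R1.
R1 ← R1 − 3/4·R2.
R4 ← R4 − 1/4·R2.
R5 ← R5 − 2·R2.
R3 ← R3 / (-2).
R1 ← R1 + 3/2·R3.
R2 ← R2 − 1·R3.
R4 ← R4 + 13/2·R3.
R5 ← R5 + 11·R3.
R4 ← R4 / (55/4).
R1 ← R1 − 25/4·R4.
R2 ← R2 + 15/2·R4.
R3 ← R3 − 5/2·R4.
R5 ← R5 − 61/2·R4.
R5 ← R5 / (107/22).
R1 ← R1 − 23/11·R5.
R2 ← R2 + 97/22·R5.
R3 ← R3 − 25/22·R5.
R4 ← R4 + 16/11·R5.
Reading off the reduced rows gives x_1 = 1, x_2 = -14/5, x_3 = -5/3, x_4 = -3, x_5 = 9/4.

x_1 = 1, x_2 = -14/5, x_3 = -5/3, x_4 = -3, x_5 = 9/4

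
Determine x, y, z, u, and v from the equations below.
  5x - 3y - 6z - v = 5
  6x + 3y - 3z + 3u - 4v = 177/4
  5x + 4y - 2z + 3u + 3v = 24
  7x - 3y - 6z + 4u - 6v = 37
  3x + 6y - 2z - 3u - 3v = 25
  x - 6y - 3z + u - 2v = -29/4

x = 5/2, y = 3, z = 1/4, u = 3, v = -3

Row-reduce the augmented matrix:
R1 ← R1 / (5).
R2 ← R2 − 6·R1.
R3 ← R3 − 5·R1.
R4 ← R4 − 7·R1.
R5 ← R5 − 3·R1.
R6 ← R6 − 1·R1.
R2 ← R2 / (33/5).
R1 ← R1 + 3/5·R2.
R3 ← R3 − 7·R2.
R4 ← R4 − 6/5·R2.
R5 ← R5 − 39/5·R2.
R6 ← R6 + 27/5·R2.
R3 ← R3 / (-5/11).
R1 ← R1 + 9/11·R3.
R2 ← R2 − 7/11·R3.
R4 ← R4 − 18/11·R3.
R5 ← R5 + 37/11·R3.
R6 ← R6 − 18/11·R3.
R4 ← R4 / (14/5).
R1 ← R1 − 3/5·R4.
R2 ← R2 − 1/5·R4.
R3 ← R3 − 2/5·R4.
R5 ← R5 + 26/5·R4.
R6 ← R6 − 14/5·R4.
R5 ← R5 / (-35/3).
R1 ← R1 + 35/2·R5.
R2 ← R2 − 47/6·R5.
R3 ← R3 + 55/3·R5.
R4 ← R4 − 15/2·R5.
R6 reduces to 0 = 0, so the extra equation is consistent.
Reading off the reduced rows gives x = 5/2, y = 3, z = 1/4, u = 3, v = -3.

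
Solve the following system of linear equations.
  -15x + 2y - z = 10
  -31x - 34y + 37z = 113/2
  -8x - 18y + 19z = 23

no solution

Row-reduce:
R1 ← R1 / (-15).
R2 ← R2 + 31·R1.
R3 ← R3 + 8·R1.
R2 ← R2 / (-572/15).
R1 ← R1 + 2/15·R2.
R3 ← R3 + 286/15·R2.
Row 3 reduces to 0 = -1/4, a contradiction. The system is inconsistent.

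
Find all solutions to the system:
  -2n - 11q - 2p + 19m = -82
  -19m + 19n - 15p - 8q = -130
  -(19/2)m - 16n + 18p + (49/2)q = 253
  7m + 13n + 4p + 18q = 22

Row-reduce:
R1 ← R1 / (19).
R2 ← R2 + 19·R1.
R3 ← R3 + 19/2·R1.
R4 ← R4 − 7·R1.
R2 ← R2 / (17).
R1 ← R1 + 2/19·R2.
R3 ← R3 + 17·R2.
R4 ← R4 − 261/19·R2.
Swap R3 and R4.
R3 ← R3 / (351/19).
R1 ← R1 + 4/19·R3.
R2 ← R2 + 1·R3.
Rank is 3 with 4 unknowns, leaving q free.

infinitely many solutions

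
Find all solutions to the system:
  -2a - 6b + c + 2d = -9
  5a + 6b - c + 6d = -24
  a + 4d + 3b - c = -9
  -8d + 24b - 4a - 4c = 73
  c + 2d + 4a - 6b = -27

no solution

Row-reduce:
R1 ← R1 / (-2).
R2 ← R2 − 5·R1.
R3 ← R3 − 1·R1.
R4 ← R4 + 4·R1.
R5 ← R5 − 4·R1.
R2 ← R2 / (-9).
R1 ← R1 − 3·R2.
R4 ← R4 − 36·R2.
R5 ← R5 + 18·R2.
R3 ← R3 / (-1/2).
R2 ← R2 + 1/6·R3.
R4 ← R4 / (32).
R1 ← R1 − 8/3·R4.
R2 ← R2 + 26/9·R4.
R3 ← R3 + 10·R4.
R5 ← R5 + 16·R4.
Row 5 reduces to 0 = 1/2, a contradiction. The system is inconsistent.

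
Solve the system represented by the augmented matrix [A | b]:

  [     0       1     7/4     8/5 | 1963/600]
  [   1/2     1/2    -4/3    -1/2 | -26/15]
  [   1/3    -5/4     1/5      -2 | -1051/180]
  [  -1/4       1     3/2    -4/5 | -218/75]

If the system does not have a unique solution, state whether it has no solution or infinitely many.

Row-reduce the augmented matrix:
Swap R1 and R2.
R1 ← R1 / (1/2).
R3 ← R3 − 1/3·R1.
R4 ← R4 + 1/4·R1.
R1 ← R1 − 1·R2.
R3 ← R3 + 19/12·R2.
R4 ← R4 − 5/4·R2.
R3 ← R3 / (2779/720).
R1 ← R1 + 53/12·R3.
R2 ← R2 − 7/4·R3.
R4 ← R4 + 65/48·R3.
R4 ← R4 / (-152619/55580).
R1 ← R1 + 22347/13895·R4.
R2 ← R2 − 2396/1985·R4.
R3 ← R3 − 624/2779·R4.
Reading off the reduced rows gives x_1 = -5/3, x_2 = -1/3, x_3 = -1/2, x_4 = 14/5.

x_1 = -5/3, x_2 = -1/3, x_3 = -1/2, x_4 = 14/5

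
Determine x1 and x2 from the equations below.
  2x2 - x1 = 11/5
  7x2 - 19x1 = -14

x1 = 7/5, x2 = 9/5

Row-reduce the augmented matrix:
R1 ← R1 / (-1).
R2 ← R2 + 19·R1.
R2 ← R2 / (-31).
R1 ← R1 + 2·R2.
Reading off the reduced rows gives x1 = 7/5, x2 = 9/5.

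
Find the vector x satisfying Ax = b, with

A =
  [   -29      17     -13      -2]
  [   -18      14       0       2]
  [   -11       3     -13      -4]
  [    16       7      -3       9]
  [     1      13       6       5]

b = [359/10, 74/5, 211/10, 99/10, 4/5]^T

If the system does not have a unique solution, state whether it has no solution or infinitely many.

x_1 = -2/5, x_2 = 2/5, x_3 = -3/2, x_4 = 1

Row-reduce the augmented matrix:
R1 ← R1 / (-29).
R2 ← R2 + 18·R1.
R3 ← R3 + 11·R1.
R4 ← R4 − 16·R1.
R5 ← R5 − 1·R1.
R2 ← R2 / (100/29).
R1 ← R1 + 17/29·R2.
R3 ← R3 + 100/29·R2.
R4 ← R4 − 475/29·R2.
R5 ← R5 − 394/29·R2.
Swap R3 and R4.
R3 ← R3 / (-97/2).
R1 ← R1 − 91/50·R3.
R2 ← R2 − 117/50·R3.
R5 ← R5 + 656/25·R3.
Swap R4 and R5.
R4 ← R4 / (-9172/2425).
R1 ← R1 − 821/2425·R4.
R2 ← R2 − 1402/2425·R4.
R3 ← R3 − 15/97·R4.
R5 reduces to 0 = 0, so the extra equation is consistent.
Reading off the reduced rows gives x_1 = -2/5, x_2 = 2/5, x_3 = -3/2, x_4 = 1.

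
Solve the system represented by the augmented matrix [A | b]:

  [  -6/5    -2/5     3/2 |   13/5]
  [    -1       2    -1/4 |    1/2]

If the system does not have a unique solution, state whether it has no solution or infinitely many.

infinitely many solutions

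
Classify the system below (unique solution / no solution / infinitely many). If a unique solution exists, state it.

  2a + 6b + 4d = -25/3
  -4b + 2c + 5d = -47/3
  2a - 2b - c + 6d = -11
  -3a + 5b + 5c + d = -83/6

Row-reduce the augmented matrix:
R1 ← R1 / (2).
R3 ← R3 − 2·R1.
R4 ← R4 + 3·R1.
R2 ← R2 / (-4).
R1 ← R1 − 3·R2.
R3 ← R3 + 8·R2.
R4 ← R4 − 14·R2.
R3 ← R3 / (-5).
R1 ← R1 − 3/2·R3.
R2 ← R2 + 1/2·R3.
R4 ← R4 − 12·R3.
R4 ← R4 / (53/10).
R1 ← R1 − 67/20·R4.
R2 ← R2 + 9/20·R4.
R3 ← R3 − 8/5·R4.
Reading off the reduced rows gives a = 1/2, b = 0, c = -2, d = -7/3.

a = 1/2, b = 0, c = -2, d = -7/3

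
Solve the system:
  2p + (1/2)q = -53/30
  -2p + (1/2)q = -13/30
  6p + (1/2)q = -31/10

p = -1/3, q = -11/5

Row-reduce the augmented matrix:
R1 ← R1 / (2).
R2 ← R2 + 2·R1.
R3 ← R3 − 6·R1.
R1 ← R1 − 1/4·R2.
R3 ← R3 + 1·R2.
R3 reduces to 0 = 0, so the extra equation is consistent.
Reading off the reduced rows gives p = -1/3, q = -11/5.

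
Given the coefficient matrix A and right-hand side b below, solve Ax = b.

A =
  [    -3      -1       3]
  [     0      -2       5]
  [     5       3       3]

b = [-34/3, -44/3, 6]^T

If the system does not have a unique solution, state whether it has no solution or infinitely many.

x_1 = 1, x_2 = 7/3, x_3 = -2

Row-reduce the augmented matrix:
R1 ← R1 / (-3).
R3 ← R3 − 5·R1.
R2 ← R2 / (-2).
R1 ← R1 − 1/3·R2.
R3 ← R3 − 4/3·R2.
R3 ← R3 / (34/3).
R1 ← R1 + 1/6·R3.
R2 ← R2 + 5/2·R3.
Reading off the reduced rows gives x_1 = 1, x_2 = 7/3, x_3 = -2.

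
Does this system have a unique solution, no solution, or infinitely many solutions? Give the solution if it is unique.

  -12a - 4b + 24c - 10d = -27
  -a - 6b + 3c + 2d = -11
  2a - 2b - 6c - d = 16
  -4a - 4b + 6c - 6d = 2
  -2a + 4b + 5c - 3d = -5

Row-reduce:
R1 ← R1 / (-12).
R2 ← R2 + 1·R1.
R3 ← R3 − 2·R1.
R4 ← R4 + 4·R1.
R5 ← R5 + 2·R1.
R2 ← R2 / (-17/3).
R1 ← R1 − 1/3·R2.
R3 ← R3 + 8/3·R2.
R4 ← R4 + 8/3·R2.
R5 ← R5 − 14/3·R2.
R3 ← R3 / (-42/17).
R1 ← R1 + 33/17·R3.
R2 ← R2 + 3/17·R3.
R4 ← R4 + 42/17·R3.
R5 ← R5 − 31/17·R3.
Swap R4 and R5.
R4 ← R4 / (-41/21).
R1 ← R1 − 29/7·R4.
R2 ← R2 + 3/14·R4.
R3 ← R3 − 34/21·R4.
Row 5 reduces to 0 = -1/2, a contradiction. The system is inconsistent.

no solution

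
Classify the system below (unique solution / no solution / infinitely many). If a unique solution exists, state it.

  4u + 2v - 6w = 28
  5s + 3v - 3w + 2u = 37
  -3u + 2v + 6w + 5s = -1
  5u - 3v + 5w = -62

Row-reduce the augmented matrix:
R1 ← R1 / (4).
R2 ← R2 − 2·R1.
R3 ← R3 + 3·R1.
R4 ← R4 − 5·R1.
R2 ← R2 / (2).
R1 ← R1 − 1/2·R2.
R3 ← R3 − 7/2·R2.
R4 ← R4 + 11/2·R2.
R3 ← R3 / (3/2).
R1 ← R1 + 3/2·R3.
R4 ← R4 − 25/2·R3.
R4 ← R4 / (45).
R1 ← R1 + 5·R4.
R2 ← R2 − 5/2·R4.
R3 ← R3 + 5/2·R4.
Reading off the reduced rows gives u = -4, v = 4, w = -6, s = 3.

u = -4, v = 4, w = -6, s = 3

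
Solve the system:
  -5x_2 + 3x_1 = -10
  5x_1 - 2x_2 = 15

Row-reduce the augmented matrix:
R1 ← R1 / (3).
R2 ← R2 − 5·R1.
R2 ← R2 / (19/3).
R1 ← R1 + 5/3·R2.
Reading off the reduced rows gives x_1 = 5, x_2 = 5.

x_1 = 5, x_2 = 5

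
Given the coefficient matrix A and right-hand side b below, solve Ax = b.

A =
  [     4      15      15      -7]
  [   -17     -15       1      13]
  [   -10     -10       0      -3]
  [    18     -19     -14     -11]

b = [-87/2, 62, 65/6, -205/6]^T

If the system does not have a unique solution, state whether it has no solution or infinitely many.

x_1 = -3/2, x_2 = -1/3, x_3 = -1, x_4 = 5/2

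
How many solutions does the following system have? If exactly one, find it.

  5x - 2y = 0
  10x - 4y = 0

Row-reduce:
R1 ← R1 / (5).
R2 ← R2 − 10·R1.
Rank is 1 with 2 unknowns, leaving y free.

infinitely many solutions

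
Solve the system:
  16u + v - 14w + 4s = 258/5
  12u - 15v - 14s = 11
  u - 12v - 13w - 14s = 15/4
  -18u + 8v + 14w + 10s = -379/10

u = 7/4, v = -6/5, w = -6/5, s = 2

Row-reduce the augmented matrix:
R1 ← R1 / (16).
R2 ← R2 − 12·R1.
R3 ← R3 − 1·R1.
R4 ← R4 + 18·R1.
R2 ← R2 / (-63/4).
R1 ← R1 − 1/16·R2.
R3 ← R3 + 193/16·R2.
R4 ← R4 − 73/8·R2.
R3 ← R3 / (-121/6).
R1 ← R1 + 5/6·R3.
R2 ← R2 + 2/3·R3.
R4 ← R4 − 13/3·R3.
R4 ← R4 / (11146/2541).
R1 ← R1 − 593/2541·R4.
R2 ← R2 − 2846/2541·R4.
R3 ← R3 − 155/2541·R4.
Reading off the reduced rows gives u = 7/4, v = -6/5, w = -6/5, s = 2.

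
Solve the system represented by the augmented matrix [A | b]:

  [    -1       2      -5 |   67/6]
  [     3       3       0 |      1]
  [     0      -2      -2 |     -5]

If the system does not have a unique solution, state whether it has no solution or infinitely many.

x_1 = -8/3, x_2 = 3, x_3 = -1/2

Row-reduce the augmented matrix:
R1 ← R1 / (-1).
R2 ← R2 − 3·R1.
R2 ← R2 / (9).
R1 ← R1 + 2·R2.
R3 ← R3 + 2·R2.
R3 ← R3 / (-16/3).
R1 ← R1 − 5/3·R3.
R2 ← R2 + 5/3·R3.
Reading off the reduced rows gives x_1 = -8/3, x_2 = 3, x_3 = -1/2.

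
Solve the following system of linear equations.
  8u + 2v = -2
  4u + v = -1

infinitely many solutions

Row-reduce:
R1 ← R1 / (8).
R2 ← R2 − 4·R1.
Rank is 1 with 2 unknowns, leaving v free.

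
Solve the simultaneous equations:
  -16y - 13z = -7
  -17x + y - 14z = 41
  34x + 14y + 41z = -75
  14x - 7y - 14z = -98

x = -5, y = -2, z = 3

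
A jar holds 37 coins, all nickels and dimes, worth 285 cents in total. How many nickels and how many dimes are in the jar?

Let n = nickels, d = dimes.
  d + n = 37
  5n + 10d = 285
From equation 1: n = 37 − d.
Substitute into equation 2 and solve: d = 20.
Then n = 17.

nickels: 17, dimes: 20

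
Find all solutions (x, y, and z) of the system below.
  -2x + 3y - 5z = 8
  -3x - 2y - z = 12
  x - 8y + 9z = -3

no solution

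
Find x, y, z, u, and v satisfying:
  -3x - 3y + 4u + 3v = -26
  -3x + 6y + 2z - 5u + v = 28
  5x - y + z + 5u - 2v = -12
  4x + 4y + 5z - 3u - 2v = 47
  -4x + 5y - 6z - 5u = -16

x = 0, y = -1, z = 6, u = -5, v = -3

Row-reduce the augmented matrix:
R1 ← R1 / (-3).
R2 ← R2 + 3·R1.
R3 ← R3 − 5·R1.
R4 ← R4 − 4·R1.
R5 ← R5 + 4·R1.
R2 ← R2 / (9).
R1 ← R1 − 1·R2.
R3 ← R3 + 6·R2.
R5 ← R5 − 9·R2.
R3 ← R3 / (7/3).
R1 ← R1 + 2/9·R3.
R2 ← R2 − 2/9·R3.
R4 ← R4 − 5·R3.
R5 ← R5 + 8·R3.
R4 ← R4 / (-206/21).
R1 ← R1 − 13/63·R4.
R2 ← R2 + 97/63·R4.
R3 ← R3 − 17/7·R4.
R5 ← R5 − 380/21·R4.
R5 ← R5 / (84/103).
R1 ← R1 + 403/618·R5.
R2 ← R2 + 83/618·R5.
R3 ← R3 − 67/206·R5.
R4 ← R4 − 33/206·R5.
Reading off the reduced rows gives x = 0, y = -1, z = 6, u = -5, v = -3.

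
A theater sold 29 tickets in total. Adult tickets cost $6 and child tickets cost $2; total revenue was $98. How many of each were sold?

Let a = adult tickets, c = child tickets.
  c + a = 29
  6a + 2c = 98
Row-reduce the augmented matrix:
R2 ← R2 − 6·R1.
R2 ← R2 / (-4).
R1 ← R1 − 1·R2.
Reading off the reduced rows gives a = 10, c = 19.

adult tickets: 10, child tickets: 19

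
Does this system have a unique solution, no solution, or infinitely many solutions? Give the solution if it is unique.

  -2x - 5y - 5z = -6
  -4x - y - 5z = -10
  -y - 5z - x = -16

Row-reduce the augmented matrix:
R1 ← R1 / (-2).
R2 ← R2 + 4·R1.
R3 ← R3 + 1·R1.
R2 ← R2 / (9).
R1 ← R1 − 5/2·R2.
R3 ← R3 − 3/2·R2.
R3 ← R3 / (-10/3).
R1 ← R1 − 10/9·R3.
R2 ← R2 − 5/9·R3.
Reading off the reduced rows gives x = -2, y = -2, z = 4.

x = -2, y = -2, z = 4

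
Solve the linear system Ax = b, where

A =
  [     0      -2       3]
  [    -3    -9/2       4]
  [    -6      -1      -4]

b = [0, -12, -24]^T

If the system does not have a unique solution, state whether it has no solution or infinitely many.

Row-reduce:
Swap R1 and R2.
R1 ← R1 / (-3).
R3 ← R3 + 6·R1.
R2 ← R2 / (-2).
R1 ← R1 − 3/2·R2.
R3 ← R3 − 8·R2.
Rank is 2 with 3 unknowns, leaving x_3 free.

infinitely many solutions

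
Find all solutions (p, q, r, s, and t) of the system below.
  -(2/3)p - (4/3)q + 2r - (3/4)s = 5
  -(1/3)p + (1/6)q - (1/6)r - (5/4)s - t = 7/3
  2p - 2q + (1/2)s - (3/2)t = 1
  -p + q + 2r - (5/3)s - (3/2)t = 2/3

infinitely many solutions

Row-reduce:
R1 ← R1 / (-2/3).
R2 ← R2 + 1/3·R1.
R3 ← R3 − 2·R1.
R4 ← R4 + 1·R1.
R2 ← R2 / (5/6).
R1 ← R1 − 2·R2.
R3 ← R3 + 6·R2.
R4 ← R4 − 3·R2.
R3 ← R3 / (-12/5).
R1 ← R1 + 1/5·R3.
R2 ← R2 + 7/5·R3.
R4 ← R4 − 16/5·R3.
R4 ← R4 / (-65/8).
R1 ← R1 − 187/48·R4.
R2 ← R2 − 175/48·R4.
R3 ← R3 − 161/48·R4.
Rank is 4 with 5 unknowns, leaving t free.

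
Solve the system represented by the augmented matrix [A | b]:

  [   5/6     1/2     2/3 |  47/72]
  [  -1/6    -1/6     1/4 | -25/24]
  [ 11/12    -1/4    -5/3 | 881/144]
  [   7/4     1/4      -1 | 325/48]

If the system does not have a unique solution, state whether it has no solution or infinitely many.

x_1 = 5/2, x_2 = 1/4, x_3 = -7/3

Row-reduce the augmented matrix:
R1 ← R1 / (5/6).
R2 ← R2 + 1/6·R1.
R3 ← R3 − 11/12·R1.
R4 ← R4 − 7/4·R1.
R2 ← R2 / (-1/15).
R1 ← R1 − 3/5·R2.
R3 ← R3 + 4/5·R2.
R4 ← R4 + 4/5·R2.
R3 ← R3 / (-7).
R1 ← R1 − 17/4·R3.
R2 ← R2 + 23/4·R3.
R4 ← R4 + 7·R3.
R4 reduces to 0 = 0, so the extra equation is consistent.
Reading off the reduced rows gives x_1 = 5/2, x_2 = 1/4, x_3 = -7/3.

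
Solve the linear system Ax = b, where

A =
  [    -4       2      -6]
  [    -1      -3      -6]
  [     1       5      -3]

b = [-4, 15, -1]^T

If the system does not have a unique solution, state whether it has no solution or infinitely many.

x_1 = 3, x_2 = -2, x_3 = -2

Row-reduce the augmented matrix:
R1 ← R1 / (-4).
R2 ← R2 + 1·R1.
R3 ← R3 − 1·R1.
R2 ← R2 / (-7/2).
R1 ← R1 + 1/2·R2.
R3 ← R3 − 11/2·R2.
R3 ← R3 / (-81/7).
R1 ← R1 − 15/7·R3.
R2 ← R2 − 9/7·R3.
Reading off the reduced rows gives x_1 = 3, x_2 = -2, x_3 = -2.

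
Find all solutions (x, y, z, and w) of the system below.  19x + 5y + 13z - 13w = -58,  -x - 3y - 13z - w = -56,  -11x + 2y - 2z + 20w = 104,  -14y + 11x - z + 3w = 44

Row-reduce the augmented matrix:
R1 ← R1 / (19).
R2 ← R2 + 1·R1.
R3 ← R3 + 11·R1.
R4 ← R4 − 11·R1.
R2 ← R2 / (-52/19).
R1 ← R1 − 5/19·R2.
R3 ← R3 − 93/19·R2.
R4 ← R4 + 321/19·R2.
R3 ← R3 / (-33/2).
R1 ← R1 + 1/2·R3.
R2 ← R2 − 9/2·R3.
R4 ← R4 − 135/2·R3.
R4 ← R4 / (8527/143).
R1 ← R1 + 162/143·R4.
R2 ← R2 − 457/143·R4.
R3 ← R3 + 82/143·R4.
Reading off the reduced rows gives x = -2, y = -4, z = 5, w = 5.

x = -2, y = -4, z = 5, w = 5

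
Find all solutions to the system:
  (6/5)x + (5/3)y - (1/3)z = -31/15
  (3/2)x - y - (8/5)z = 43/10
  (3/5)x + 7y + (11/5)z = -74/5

infinitely many solutions

Row-reduce:
R1 ← R1 / (6/5).
R2 ← R2 − 3/2·R1.
R3 ← R3 − 3/5·R1.
R2 ← R2 / (-37/12).
R1 ← R1 − 25/18·R2.
R3 ← R3 − 37/6·R2.
Rank is 2 with 3 unknowns, leaving z free.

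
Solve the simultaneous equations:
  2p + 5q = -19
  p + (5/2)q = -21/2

Row-reduce:
R1 ← R1 / (2).
R2 ← R2 − 1·R1.
Row 2 reduces to 0 = -1, a contradiction. The system is inconsistent.

no solution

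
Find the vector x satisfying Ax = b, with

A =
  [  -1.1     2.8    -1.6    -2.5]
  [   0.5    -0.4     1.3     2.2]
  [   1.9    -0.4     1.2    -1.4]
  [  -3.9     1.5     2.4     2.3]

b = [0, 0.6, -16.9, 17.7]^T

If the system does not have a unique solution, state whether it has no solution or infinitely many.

x_1 = -5, x_2 = -1, x_3 = -3, x_4 = 3

Row-reduce the augmented matrix:
R1 ← R1 / (-11/10).
R2 ← R2 − 1/2·R1.
R3 ← R3 − 19/10·R1.
R4 ← R4 + 39/10·R1.
R2 ← R2 / (48/55).
R1 ← R1 + 28/11·R2.
R3 ← R3 − 244/55·R2.
R4 ← R4 + 927/110·R2.
R3 ← R3 / (-179/40).
R1 ← R1 − 25/8·R3.
R2 ← R2 − 21/32·R3.
R4 ← R4 − 4353/320·R3.
R4 ← R4 / (-177331/14320).
R1 ← R1 + 857/358·R4.
R2 ← R2 + 591/1432·R4.
R3 ← R3 − 445/179·R4.
Reading off the reduced rows gives x_1 = -5, x_2 = -1, x_3 = -3, x_4 = 3.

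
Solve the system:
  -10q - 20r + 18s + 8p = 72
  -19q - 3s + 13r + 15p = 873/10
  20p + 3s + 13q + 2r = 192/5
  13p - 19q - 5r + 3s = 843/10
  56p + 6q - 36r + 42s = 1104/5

Row-reduce the augmented matrix:
R1 ← R1 / (8).
R2 ← R2 − 15·R1.
R3 ← R3 − 20·R1.
R4 ← R4 − 13·R1.
R5 ← R5 − 56·R1.
R2 ← R2 / (-1/4).
R1 ← R1 + 5/4·R2.
R3 ← R3 − 38·R2.
R4 ← R4 + 11/4·R2.
R5 ← R5 − 76·R2.
R3 ← R3 / (7728).
R1 ← R1 + 255·R3.
R2 ← R2 + 202·R3.
R4 ← R4 + 528·R3.
R5 ← R5 − 15456·R3.
R4 ← R4 / (-150/23).
R1 ← R1 − 27/92·R4.
R2 ← R2 + 5/46·R4.
R3 ← R3 + 67/92·R4.
R5 reduces to 0 = 0, so the extra equation is consistent.
Reading off the reduced rows gives p = 3, q = -11/5, r = 1/2, s = 2.

p = 3, q = -11/5, r = 1/2, s = 2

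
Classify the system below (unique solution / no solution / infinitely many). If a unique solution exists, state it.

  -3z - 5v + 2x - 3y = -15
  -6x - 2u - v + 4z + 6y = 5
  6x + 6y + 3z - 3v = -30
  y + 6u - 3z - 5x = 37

Row-reduce:
R1 ← R1 / (2).
R2 ← R2 + 6·R1.
R3 ← R3 − 6·R1.
R4 ← R4 + 5·R1.
R2 ← R2 / (-3).
R1 ← R1 + 3/2·R2.
R3 ← R3 − 15·R2.
R4 ← R4 + 13/2·R2.
R3 ← R3 / (-13).
R1 ← R1 − 1·R3.
R2 ← R2 − 5/3·R3.
R4 ← R4 − 1/3·R3.
R4 ← R4 / (131/13).
R1 ← R1 − 3/13·R4.
R2 ← R2 + 8/13·R4.
R3 ← R3 − 10/13·R4.
Rank is 4 with 5 unknowns, leaving v free.

infinitely many solutions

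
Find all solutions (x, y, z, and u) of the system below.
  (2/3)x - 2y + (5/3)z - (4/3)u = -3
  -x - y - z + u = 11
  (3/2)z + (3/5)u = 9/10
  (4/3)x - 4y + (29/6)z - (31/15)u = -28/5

no solution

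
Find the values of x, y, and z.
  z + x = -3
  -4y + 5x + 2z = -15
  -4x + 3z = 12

Row-reduce the augmented matrix:
R2 ← R2 − 5·R1.
R3 ← R3 + 4·R1.
R2 ← R2 / (-4).
R3 ← R3 / (7).
R1 ← R1 − 1·R3.
R2 ← R2 − 3/4·R3.
Reading off the reduced rows gives x = -3, y = 0, z = 0.

x = -3, y = 0, z = 0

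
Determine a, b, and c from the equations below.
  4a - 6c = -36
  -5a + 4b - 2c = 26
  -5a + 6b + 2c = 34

a = -6, b = 0, c = 2

Row-reduce the augmented matrix:
R1 ← R1 / (4).
R2 ← R2 + 5·R1.
R3 ← R3 + 5·R1.
R2 ← R2 / (4).
R3 ← R3 − 6·R2.
R3 ← R3 / (35/4).
R1 ← R1 + 3/2·R3.
R2 ← R2 + 19/8·R3.
Reading off the reduced rows gives a = -6, b = 0, c = 2.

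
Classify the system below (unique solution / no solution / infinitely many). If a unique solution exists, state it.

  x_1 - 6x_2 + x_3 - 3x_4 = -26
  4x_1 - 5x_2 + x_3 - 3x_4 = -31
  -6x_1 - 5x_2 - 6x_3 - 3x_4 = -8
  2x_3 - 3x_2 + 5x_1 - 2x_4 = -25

x_1 = -3, x_2 = 4, x_3 = 1, x_4 = 0

Row-reduce the augmented matrix:
R2 ← R2 − 4·R1.
R3 ← R3 + 6·R1.
R4 ← R4 − 5·R1.
R2 ← R2 / (19).
R1 ← R1 + 6·R2.
R3 ← R3 + 41·R2.
R4 ← R4 − 27·R2.
R3 ← R3 / (-123/19).
R1 ← R1 − 1/19·R3.
R2 ← R2 + 3/19·R3.
R4 ← R4 − 24/19·R3.
R4 ← R4 / (-4/41).
R1 ← R1 + 7/41·R4.
R2 ← R2 − 21/41·R4.
R3 ← R3 − 10/41·R4.
Reading off the reduced rows gives x_1 = -3, x_2 = 4, x_3 = 1, x_4 = 0.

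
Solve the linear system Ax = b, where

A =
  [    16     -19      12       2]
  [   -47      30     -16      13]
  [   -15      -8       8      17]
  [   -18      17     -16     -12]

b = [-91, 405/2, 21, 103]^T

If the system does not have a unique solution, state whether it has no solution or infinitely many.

Row-reduce:
R1 ← R1 / (16).
R2 ← R2 + 47·R1.
R3 ← R3 + 15·R1.
R4 ← R4 + 18·R1.
R2 ← R2 / (-413/16).
R1 ← R1 + 19/16·R2.
R3 ← R3 + 413/16·R2.
R4 ← R4 + 35/8·R2.
Swap R3 and R4.
R3 ← R3 / (-340/59).
R1 ← R1 + 8/59·R3.
R2 ← R2 + 44/59·R3.
Row 4 reduces to 0 = 1/2, a contradiction. The system is inconsistent.

no solution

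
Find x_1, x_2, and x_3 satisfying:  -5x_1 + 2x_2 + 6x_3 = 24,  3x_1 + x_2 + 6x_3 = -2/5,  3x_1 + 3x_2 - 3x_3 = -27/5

Row-reduce the augmented matrix:
R1 ← R1 / (-5).
R2 ← R2 − 3·R1.
R3 ← R3 − 3·R1.
R2 ← R2 / (11/5).
R1 ← R1 + 2/5·R2.
R3 ← R3 − 21/5·R2.
R3 ← R3 / (-195/11).
R1 ← R1 − 6/11·R3.
R2 ← R2 − 48/11·R3.
Reading off the reduced rows gives x_1 = -14/5, x_2 = 2, x_3 = 1.

x_1 = -14/5, x_2 = 2, x_3 = 1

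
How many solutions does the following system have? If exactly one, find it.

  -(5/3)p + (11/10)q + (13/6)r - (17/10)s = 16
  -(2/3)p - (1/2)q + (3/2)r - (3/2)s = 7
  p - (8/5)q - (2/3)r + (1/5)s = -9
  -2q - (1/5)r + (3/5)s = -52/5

infinitely many solutions

Row-reduce:
R1 ← R1 / (-5/3).
R2 ← R2 + 2/3·R1.
R3 ← R3 − 1·R1.
R2 ← R2 / (-47/50).
R1 ← R1 + 33/50·R2.
R3 ← R3 + 47/50·R2.
R4 ← R4 + 2·R2.
Swap R3 and R4.
R3 ← R3 / (-1091/705).
R1 ← R1 + 82/47·R3.
R2 ← R2 + 95/141·R3.
Rank is 3 with 4 unknowns, leaving s free.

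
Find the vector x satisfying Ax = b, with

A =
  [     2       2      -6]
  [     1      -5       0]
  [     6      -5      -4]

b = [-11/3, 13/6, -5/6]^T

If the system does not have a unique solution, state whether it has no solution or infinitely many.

Row-reduce the augmented matrix:
R1 ← R1 / (2).
R2 ← R2 − 1·R1.
R3 ← R3 − 6·R1.
R2 ← R2 / (-6).
R1 ← R1 − 1·R2.
R3 ← R3 + 11·R2.
R3 ← R3 / (17/2).
R1 ← R1 + 5/2·R3.
R2 ← R2 + 1/2·R3.
Reading off the reduced rows gives x_1 = -1/3, x_2 = -1/2, x_3 = 1/3.

x_1 = -1/3, x_2 = -1/2, x_3 = 1/3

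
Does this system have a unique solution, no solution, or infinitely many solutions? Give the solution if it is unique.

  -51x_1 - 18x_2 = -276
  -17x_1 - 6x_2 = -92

infinitely many solutions

Row-reduce:
R1 ← R1 / (-51).
R2 ← R2 + 17·R1.
Rank is 1 with 2 unknowns, leaving x_2 free.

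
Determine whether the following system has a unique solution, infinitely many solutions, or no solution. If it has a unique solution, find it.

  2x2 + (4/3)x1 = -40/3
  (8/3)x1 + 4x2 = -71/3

Row-reduce:
R1 ← R1 / (4/3).
R2 ← R2 − 8/3·R1.
Row 2 reduces to 0 = 3, a contradiction. The system is inconsistent.

no solution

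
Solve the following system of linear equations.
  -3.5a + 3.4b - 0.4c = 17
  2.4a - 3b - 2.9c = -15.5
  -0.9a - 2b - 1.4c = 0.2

a = -4, b = 1, c = 1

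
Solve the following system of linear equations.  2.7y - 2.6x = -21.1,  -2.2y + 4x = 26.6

x = 5, y = -3

Row-reduce the augmented matrix:
R1 ← R1 / (-13/5).
R2 ← R2 − 4·R1.
R2 ← R2 / (127/65).
R1 ← R1 + 27/26·R2.
Reading off the reduced rows gives x = 5, y = -3.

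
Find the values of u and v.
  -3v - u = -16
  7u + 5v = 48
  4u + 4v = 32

Row-reduce the augmented matrix:
R1 ← R1 / (-1).
R2 ← R2 − 7·R1.
R3 ← R3 − 4·R1.
R2 ← R2 / (-16).
R1 ← R1 − 3·R2.
R3 ← R3 + 8·R2.
R3 reduces to 0 = 0, so the extra equation is consistent.
Reading off the reduced rows gives u = 4, v = 4.

u = 4, v = 4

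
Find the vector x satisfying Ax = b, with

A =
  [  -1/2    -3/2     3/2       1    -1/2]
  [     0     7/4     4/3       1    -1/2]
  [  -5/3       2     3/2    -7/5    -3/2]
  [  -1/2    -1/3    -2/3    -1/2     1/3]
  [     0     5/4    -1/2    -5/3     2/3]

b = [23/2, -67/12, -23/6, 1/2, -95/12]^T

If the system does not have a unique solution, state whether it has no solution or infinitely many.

Row-reduce the augmented matrix:
R1 ← R1 / (-1/2).
R3 ← R3 + 5/3·R1.
R4 ← R4 + 1/2·R1.
R2 ← R2 / (7/4).
R1 ← R1 − 3·R2.
R3 ← R3 − 7·R2.
R4 ← R4 − 7/6·R2.
R5 ← R5 − 5/4·R2.
R3 ← R3 / (-53/6).
R1 ← R1 + 37/7·R3.
R2 ← R2 − 16/21·R3.
R4 ← R4 + 55/18·R3.
R5 ← R5 + 61/42·R3.
R4 ← R4 / (815/954).
R1 ← R1 − 2804/1855·R4.
R2 ← R2 + 1012/5565·R4.
R3 ← R3 − 262/265·R4.
R5 ← R5 + 1753/1855·R4.
R5 ← R5 / (96619/85575).
R1 ← R1 + 5064/28525·R5.
R2 ← R2 + 286/28525·R5.
R3 ← R3 + 2967/4075·R5.
R4 ← R4 − 398/815·R5.
Reading off the reduced rows gives x_1 = -1, x_2 = -5, x_3 = 2, x_4 = 0, x_5 = -1.

x_1 = -1, x_2 = -5, x_3 = 2, x_4 = 0, x_5 = -1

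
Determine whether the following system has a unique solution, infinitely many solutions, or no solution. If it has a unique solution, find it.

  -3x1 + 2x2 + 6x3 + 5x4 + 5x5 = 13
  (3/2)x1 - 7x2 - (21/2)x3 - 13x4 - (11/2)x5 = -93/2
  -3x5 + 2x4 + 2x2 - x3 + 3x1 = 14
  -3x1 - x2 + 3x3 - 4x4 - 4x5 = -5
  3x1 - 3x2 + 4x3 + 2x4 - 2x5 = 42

no solution

Row-reduce:
R1 ← R1 / (-3).
R2 ← R2 − 3/2·R1.
R3 ← R3 − 3·R1.
R4 ← R4 + 3·R1.
R5 ← R5 − 3·R1.
R2 ← R2 / (-6).
R1 ← R1 + 2/3·R2.
R3 ← R3 − 4·R2.
R4 ← R4 + 3·R2.
R5 ← R5 + 1·R2.
Swap R3 and R4.
R3 ← R3 / (3/4).
R1 ← R1 + 7/6·R3.
R2 ← R2 − 5/4·R3.
R5 ← R5 − 45/4·R3.
Swap R4 and R5.
R4 ← R4 / (65).
R1 ← R1 + 19/3·R4.
R2 ← R2 − 8·R4.
R3 ← R3 + 5·R4.
Row 5 reduces to 0 = 1/3, a contradiction. The system is inconsistent.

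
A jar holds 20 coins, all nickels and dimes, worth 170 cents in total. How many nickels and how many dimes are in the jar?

nickels: 6, dimes: 14

Let n = nickels, d = dimes.
  n + d = 20
  5n + 10d = 170
From equation 1: n = 20 − d.
Substitute into equation 2 and solve: d = 14.
Then n = 6.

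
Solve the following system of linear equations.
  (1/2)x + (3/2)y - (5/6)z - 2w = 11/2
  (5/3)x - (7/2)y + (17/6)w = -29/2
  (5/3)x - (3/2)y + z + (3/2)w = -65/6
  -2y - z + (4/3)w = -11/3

Row-reduce:
R1 ← R1 / (1/2).
R2 ← R2 − 5/3·R1.
R3 ← R3 − 5/3·R1.
R2 ← R2 / (-17/2).
R1 ← R1 − 3·R2.
R3 ← R3 + 13/2·R2.
R4 ← R4 + 2·R2.
R3 ← R3 / (253/153).
R1 ← R1 + 35/51·R3.
R2 ← R2 + 50/153·R3.
R4 ← R4 + 253/153·R3.
Rank is 3 with 4 unknowns, leaving w free.

infinitely many solutions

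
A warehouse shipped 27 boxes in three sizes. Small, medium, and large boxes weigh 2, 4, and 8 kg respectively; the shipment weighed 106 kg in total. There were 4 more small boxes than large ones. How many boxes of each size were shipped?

small boxes: 7, medium boxes: 17, large boxes: 3

Let s = small boxes, m = medium boxes, l = large boxes.
  m + l + s = 27
  2s + 4m + 8l = 106
  s - l = 4
Row-reduce the augmented matrix:
R2 ← R2 − 2·R1.
R3 ← R3 − 1·R1.
R2 ← R2 / (2).
R1 ← R1 − 1·R2.
R3 ← R3 + 1·R2.
R1 ← R1 + 2·R3.
R2 ← R2 − 3·R3.
Reading off the reduced rows gives s = 7, m = 17, l = 3.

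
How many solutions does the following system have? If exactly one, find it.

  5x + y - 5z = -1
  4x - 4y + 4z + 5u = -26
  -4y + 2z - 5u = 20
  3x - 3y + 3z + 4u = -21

x = 2, y = 4, z = 3, u = -6

Row-reduce the augmented matrix:
R1 ← R1 / (5).
R2 ← R2 − 4·R1.
R4 ← R4 − 3·R1.
R2 ← R2 / (-24/5).
R1 ← R1 − 1/5·R2.
R3 ← R3 + 4·R2.
R4 ← R4 + 18/5·R2.
R3 ← R3 / (-14/3).
R1 ← R1 + 2/3·R3.
R2 ← R2 + 5/3·R3.
R4 ← R4 / (1/4).
R1 ← R1 − 85/56·R4.
R2 ← R2 − 125/56·R4.
R3 ← R3 − 55/28·R4.
Reading off the reduced rows gives x = 2, y = 4, z = 3, u = -6.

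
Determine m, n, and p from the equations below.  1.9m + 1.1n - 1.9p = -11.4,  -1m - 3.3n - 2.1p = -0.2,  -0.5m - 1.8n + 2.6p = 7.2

m = -4, n = 0, p = 2

Row-reduce the augmented matrix:
R1 ← R1 / (19/10).
R2 ← R2 + 1·R1.
R3 ← R3 + 1/2·R1.
R2 ← R2 / (-517/190).
R1 ← R1 − 11/19·R2.
R3 ← R3 + 287/190·R2.
R3 ← R3 / (9877/2585).
R1 ← R1 + 78/47·R3.
R2 ← R2 − 589/517·R3.
Reading off the reduced rows gives m = -4, n = 0, p = 2.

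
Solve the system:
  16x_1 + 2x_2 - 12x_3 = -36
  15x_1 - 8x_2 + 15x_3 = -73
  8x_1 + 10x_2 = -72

x_1 = -4, x_2 = -4, x_3 = -3

Row-reduce the augmented matrix:
R1 ← R1 / (16).
R2 ← R2 − 15·R1.
R3 ← R3 − 8·R1.
R2 ← R2 / (-79/8).
R1 ← R1 − 1/8·R2.
R3 ← R3 − 9·R2.
R3 ← R3 / (2364/79).
R1 ← R1 + 33/79·R3.
R2 ← R2 + 210/79·R3.
Reading off the reduced rows gives x_1 = -4, x_2 = -4, x_3 = -3.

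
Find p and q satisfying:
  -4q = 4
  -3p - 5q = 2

p = 1, q = -1

Row-reduce the augmented matrix:
Swap R1 and R2.
R1 ← R1 / (-3).
R2 ← R2 / (-4).
R1 ← R1 − 5/3·R2.
Reading off the reduced rows gives p = 1, q = -1.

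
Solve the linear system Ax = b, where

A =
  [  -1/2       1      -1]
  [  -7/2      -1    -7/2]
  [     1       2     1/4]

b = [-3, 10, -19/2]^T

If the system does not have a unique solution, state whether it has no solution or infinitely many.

infinitely many solutions

Row-reduce:
R1 ← R1 / (-1/2).
R2 ← R2 + 7/2·R1.
R3 ← R3 − 1·R1.
R2 ← R2 / (-8).
R1 ← R1 + 2·R2.
R3 ← R3 − 4·R2.
Rank is 2 with 3 unknowns, leaving x_3 free.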